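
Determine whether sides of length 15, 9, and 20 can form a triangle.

Yes.
The triangle inequality requires that the sum of any two sides exceeds the third.
Here 9 + 15 = 24 > 20, so the condition is met.

Yes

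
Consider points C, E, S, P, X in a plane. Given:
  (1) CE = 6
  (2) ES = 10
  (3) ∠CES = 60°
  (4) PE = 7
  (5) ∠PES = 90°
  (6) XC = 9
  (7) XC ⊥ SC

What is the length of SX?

Step 1: By the law of cosines on triangle CES: CS² = 6² + 10² − 2·6·10·cos(60°) = 76, so CS = 2·√19.
Step 2: By the law of cosines on triangle SCX: SX² = (2·√19)² + 9² − 2·2·√19·9·cos(90°) = 157, so SX = √157.

Therefore, the length of SX = √157.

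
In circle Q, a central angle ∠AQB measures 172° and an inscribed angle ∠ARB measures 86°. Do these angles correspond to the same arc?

By the inscribed angle theorem, if both angles subtend the same arc, the inscribed angle must be half the central angle.
Half of 172° = 86°, which equals the given inscribed angle of 86°.
Therefore, yes, they correspond to the same arc.

Yes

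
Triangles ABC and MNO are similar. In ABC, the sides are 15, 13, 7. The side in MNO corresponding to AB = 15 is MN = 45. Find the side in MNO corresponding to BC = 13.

k = 45/15 = 3. NO = 3 * 13 = 39.

39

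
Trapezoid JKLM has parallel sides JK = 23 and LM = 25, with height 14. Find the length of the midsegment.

midsegment = (23 + 25) / 2 = 48 / 2 = 24

24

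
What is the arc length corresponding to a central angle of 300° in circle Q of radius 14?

Arc length = 2πr × θ/360
= 2π × 14 × 5/6
= 70*pi/3

70*pi/3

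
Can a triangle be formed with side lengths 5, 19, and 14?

No.
The triangle inequality is violated: 5 + 14 = 19 ≤ 19.
These lengths cannot form a triangle.

No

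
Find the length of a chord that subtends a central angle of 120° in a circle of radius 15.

Chord length = 2r sin(θ/2)
= 2 × 15 × sin(120°/2)
= 2 × 15 × sin(60°)
= 15*sqrt(3)

15*sqrt(3)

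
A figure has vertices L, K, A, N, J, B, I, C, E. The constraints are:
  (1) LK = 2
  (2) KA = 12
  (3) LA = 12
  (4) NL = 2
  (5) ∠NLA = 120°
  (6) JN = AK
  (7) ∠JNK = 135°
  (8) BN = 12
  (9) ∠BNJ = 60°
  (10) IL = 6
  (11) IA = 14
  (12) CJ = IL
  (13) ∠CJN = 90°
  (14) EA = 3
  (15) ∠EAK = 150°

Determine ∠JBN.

From the given relations: JN = AK = 12.
Step 1: By the law of cosines on triangle BNJ: BJ² = 12² + 12² − 2·12·12·cos(60°) = 144, so BJ = 12.
Step 2: By the inverse law of cosines on triangle JBN: cos(∠JBN) = (12² + 12² − 12²) / (2·12·12) = 144/288 = 0.5, so ∠JBN = 60°.

Therefore, the measure of angle ∠JBN = 60°.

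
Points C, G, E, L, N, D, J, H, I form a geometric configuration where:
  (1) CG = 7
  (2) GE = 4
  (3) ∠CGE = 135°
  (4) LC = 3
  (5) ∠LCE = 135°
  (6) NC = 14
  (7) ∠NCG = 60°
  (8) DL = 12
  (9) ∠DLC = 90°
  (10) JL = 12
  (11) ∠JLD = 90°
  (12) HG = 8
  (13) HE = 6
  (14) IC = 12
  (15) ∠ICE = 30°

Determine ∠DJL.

Step 1: By the law of cosines on triangle JLD: JD² = 12² + 12² − 2·12·12·cos(90°) = 288, so JD = 12·√2.
Step 2: By the inverse law of cosines on triangle DJL: cos(∠DJL) = ((12·√2)² + 12² − 12²) / (2·12·√2·12) = 288/407.29 = 0.7071, so ∠DJL = 45°.

Therefore, the measure of angle ∠DJL = 45°.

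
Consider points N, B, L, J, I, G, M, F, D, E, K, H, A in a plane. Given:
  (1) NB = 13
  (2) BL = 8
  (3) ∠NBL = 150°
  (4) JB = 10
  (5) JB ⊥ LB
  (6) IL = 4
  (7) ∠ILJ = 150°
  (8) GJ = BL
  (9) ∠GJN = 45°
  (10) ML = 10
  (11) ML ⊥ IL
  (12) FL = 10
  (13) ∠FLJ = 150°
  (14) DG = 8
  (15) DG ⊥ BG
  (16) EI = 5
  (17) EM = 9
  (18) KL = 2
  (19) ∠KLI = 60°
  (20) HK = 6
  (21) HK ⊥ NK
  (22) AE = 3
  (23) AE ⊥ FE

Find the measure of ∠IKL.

Step 1: By the law of cosines on triangle KLI: KI² = 2² + 4² − 2·2·4·cos(60°) = 12, so KI = 2·√3.
Step 2: By the inverse law of cosines on triangle IKL: cos(∠IKL) = ((2·√3)² + 2² − 4²) / (2·2·√3·2) = 0/13.86 = 0, so ∠IKL = 90°.

Therefore, the measure of angle ∠IKL = 90°.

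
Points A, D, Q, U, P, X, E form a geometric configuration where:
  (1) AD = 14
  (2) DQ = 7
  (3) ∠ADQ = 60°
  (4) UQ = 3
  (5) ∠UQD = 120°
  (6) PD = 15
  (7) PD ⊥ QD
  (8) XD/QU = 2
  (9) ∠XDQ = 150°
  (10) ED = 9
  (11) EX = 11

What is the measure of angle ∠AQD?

Step 1: By the law of cosines on triangle QDA: QA² = 7² + 14² − 2·7·14·cos(60°) = 147, so QA = 7·√3.
Step 2: By the inverse law of cosines on triangle AQD: cos(∠AQD) = ((7·√3)² + 7² − 14²) / (2·7·√3·7) = 0/169.74 = 0, so ∠AQD = 90°.

Therefore, the measure of angle ∠AQD = 90°.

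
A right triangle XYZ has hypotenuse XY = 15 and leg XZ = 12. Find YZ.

YZ = sqrt(15^2 - 12^2) = sqrt(81) = 9

9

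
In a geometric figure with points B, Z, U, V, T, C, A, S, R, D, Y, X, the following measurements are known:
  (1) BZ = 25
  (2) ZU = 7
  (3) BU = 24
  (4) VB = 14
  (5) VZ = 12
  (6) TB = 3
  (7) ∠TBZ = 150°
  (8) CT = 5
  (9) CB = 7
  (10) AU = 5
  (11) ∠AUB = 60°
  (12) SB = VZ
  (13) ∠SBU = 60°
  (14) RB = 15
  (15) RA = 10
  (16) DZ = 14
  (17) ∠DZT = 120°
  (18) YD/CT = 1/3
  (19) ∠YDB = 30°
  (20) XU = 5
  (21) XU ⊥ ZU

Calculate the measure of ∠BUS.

From the given relations: SB = VZ = 12.
Step 1: By the law of cosines on triangle UBS: US² = 24² + 12² − 2·24·12·cos(60°) = 432, so US = 12·√3.
Step 2: By the inverse law of cosines on triangle BUS: cos(∠BUS) = (24² + (12·√3)² − 12²) / (2·24·12·√3) = 864/997.66 = 0.866, so ∠BUS = 30°.

Therefore, the measure of angle ∠BUS = 30°.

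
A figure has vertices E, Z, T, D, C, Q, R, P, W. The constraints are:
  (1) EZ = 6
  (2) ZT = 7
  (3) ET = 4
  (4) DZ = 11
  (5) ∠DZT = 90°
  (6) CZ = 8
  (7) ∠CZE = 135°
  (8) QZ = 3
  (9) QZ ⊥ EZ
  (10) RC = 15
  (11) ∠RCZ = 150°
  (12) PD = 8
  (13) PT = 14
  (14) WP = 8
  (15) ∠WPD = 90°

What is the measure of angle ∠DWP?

Step 1: By the law of cosines on triangle WPD: WD² = 8² + 8² − 2·8·8·cos(90°) = 128, so WD = 8·√2.
Step 2: By the inverse law of cosines on triangle DWP: cos(∠DWP) = ((8·√2)² + 8² − 8²) / (2·8·√2·8) = 128/181.02 = 0.7071, so ∠DWP = 45°.

Therefore, the measure of angle ∠DWP = 45°.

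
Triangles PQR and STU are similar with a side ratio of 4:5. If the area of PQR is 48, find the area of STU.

For similar figures, the area ratio equals the square of the side ratio.
Side ratio (PQR to STU) = 4:5, so area ratio = 4^2:5^2 = 16:25.
If the area of PQR is 48, then the area of STU = 48 * (25/16) = 75.

75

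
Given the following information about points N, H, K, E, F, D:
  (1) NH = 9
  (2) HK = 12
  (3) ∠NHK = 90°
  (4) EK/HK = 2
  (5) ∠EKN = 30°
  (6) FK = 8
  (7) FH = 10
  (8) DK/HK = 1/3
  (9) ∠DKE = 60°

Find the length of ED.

From the given relations: EK = 2·HK = 2·12 = 24; DK = 1/3·HK = 1/3·12 = 4.
Step 1: By the law of cosines on triangle EKD: ED² = 24² + 4² − 2·24·4·cos(60°) = 496, so ED = 4·√31.

Therefore, the length of ED = 4·√31.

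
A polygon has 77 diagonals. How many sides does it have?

Using d = n(n - 3)/2, we solve 77 = n(n - 3)/2.
So n(n - 3) = 154.
Testing n = 14: 14 * 11 = 154 = 154. Correct.
The polygon has 14 sides.

14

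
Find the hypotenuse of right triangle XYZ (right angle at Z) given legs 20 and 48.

By the Pythagorean theorem: XY^2 = XZ^2 + YZ^2
XY^2 = 20^2 + 48^2 = 400 + 2304 = 2704
XY = sqrt(2704) = 52

52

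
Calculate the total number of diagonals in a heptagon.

Total line segments between 7 vertices = C(7,2) = 21.
Subtract the 7 sides: 21 - 7 = 14 diagonals.

14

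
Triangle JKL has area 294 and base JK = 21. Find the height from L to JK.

Area = (1/2) * base * height
height = 2 * Area / base
height = 2 * 294 / 21
height = 588 / 21
height = 28

28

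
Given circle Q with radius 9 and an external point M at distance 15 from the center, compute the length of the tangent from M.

Let T be the point of tangency. Then QT ⊥ MT (radius ⊥ tangent).
In right triangle QTM: QM² = QT² + MT²
15² = 9² + MT²
MT² = 144, MT = 12

12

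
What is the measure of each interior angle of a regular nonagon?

Each interior angle of a regular n-gon is (n - 2) * 180 / n.
For n = 9: (9 - 2) * 180 / 9 = 1260/9 = 140 degrees.

140 degrees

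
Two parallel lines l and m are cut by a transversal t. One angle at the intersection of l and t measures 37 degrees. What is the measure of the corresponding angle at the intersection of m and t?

Corresponding angles formed by parallel lines and a transversal are equal.
The given angle is 37 degrees.
The corresponding angle = 37 degrees.

37 degrees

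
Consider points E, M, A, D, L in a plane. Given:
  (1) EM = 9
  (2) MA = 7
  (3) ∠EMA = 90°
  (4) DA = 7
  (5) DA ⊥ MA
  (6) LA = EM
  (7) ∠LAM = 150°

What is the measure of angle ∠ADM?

Step 1: By the law of cosines on triangle DAM: DM² = 7² + 7² − 2·7·7·cos(90°) = 98, so DM = 7·√2.
Step 2: By the inverse law of cosines on triangle ADM: cos(∠ADM) = (7² + (7·√2)² − 7²) / (2·7·7·√2) = 98/138.59 = 0.7071, so ∠ADM = 45°.

Therefore, the measure of angle ∠ADM = 45°.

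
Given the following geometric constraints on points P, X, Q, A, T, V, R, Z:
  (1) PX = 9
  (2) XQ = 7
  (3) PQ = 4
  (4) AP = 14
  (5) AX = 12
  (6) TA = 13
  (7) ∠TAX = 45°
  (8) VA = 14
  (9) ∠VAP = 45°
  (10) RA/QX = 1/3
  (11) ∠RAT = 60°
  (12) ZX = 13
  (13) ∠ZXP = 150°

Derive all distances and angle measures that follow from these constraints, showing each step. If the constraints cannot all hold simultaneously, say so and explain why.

The constraints are consistent.

From the given relations:
  RA = 1/3·QX = 1/3·7 ≈ 2.33

Step 1: From PA = 14, AV = 14, and ∠PAV = 45°, by the law of cosines:
  PV² = PA² + AV² - 2·PA·AV·cos(45°) = 196 + 196 - 277.2 = 114.8
  PV ≈ 10.72

Step 2: From PX = 9, XZ = 13, and ∠PXZ = 150°, by the law of cosines:
  PZ² = PX² + XZ² - 2·PX·XZ·cos(150°) = 81 + 169 + 202.6 = 452.6
  PZ ≈ 21.28

Step 3: From XA = 12, AT = 13, and ∠XAT = 45°, by the law of cosines:
  XT² = XA² + AT² - 2·XA·AT·cos(45°) = 144 + 169 - 220.6 = 92.38
  XT ≈ 9.61

Step 4: From TA = 13, AR = 2.33, and ∠TAR = 60°, by the law of cosines:
  TR² = TA² + AR² - 2·TA·AR·cos(60°) = 169 + 5.444 - 30.33 = 144.1
  TR ≈ 12

Step 5: From PA = 14, PX = 9, AX = 12, by the inverse law of cosines:
  cos(∠APX) = (PA² + PX² - AX²) / (2·PA·PX)
  ∠APX = 58.14°

Step 6: From PQ = 4, PX = 9, QX = 7, by the inverse law of cosines:
  cos(∠QPX) = (PQ² + PX² - QX²) / (2·PQ·PX)
  ∠QPX = 48.19°

Step 7: From XA = 12, XP = 9, AP = 14, by the inverse law of cosines:
  cos(∠AXP) = (XA² + XP² - AP²) / (2·XA·XP)
  ∠AXP = 82.28°

Step 8: From XP = 9, XQ = 7, PQ = 4, by the inverse law of cosines:
  cos(∠PXQ) = (XP² + XQ² - PQ²) / (2·XP·XQ)
  ∠PXQ = 25.21°

Step 9: From QP = 4, QX = 7, PX = 9, by the inverse law of cosines:
  cos(∠PQX) = (QP² + QX² - PX²) / (2·QP·QX)
  ∠PQX = 106.6°

Step 10: From AP = 14, AX = 12, PX = 9, by the inverse law of cosines:
  cos(∠PAX) = (AP² + AX² - PX²) / (2·AP·AX)
  ∠PAX = 39.57°

Step 11: From PA = 14, PV = 10.72, AV = 14, by the inverse law of cosines:
  cos(∠APV) = (PA² + PV² - AV²) / (2·PA·PV)
  ∠APV = 67.5°

Step 12: From PX = 9, PZ = 21.28, XZ = 13, by the inverse law of cosines:
  cos(∠XPZ) = (PX² + PZ² - XZ²) / (2·PX·PZ)
  ∠XPZ = 17.79°

Step 13: From XA = 12, XT = 9.61, AT = 13, by the inverse law of cosines:
  cos(∠AXT) = (XA² + XT² - AT²) / (2·XA·XT)
  ∠AXT = 73.02°

Step 14: From TA = 13, TR = 12, AR = 2.33, by the inverse law of cosines:
  cos(∠ATR) = (TA² + TR² - AR²) / (2·TA·TR)
  ∠ATR = 9.69°

Step 15: From TA = 13, TX = 9.61, AX = 12, by the inverse law of cosines:
  cos(∠ATX) = (TA² + TX² - AX²) / (2·TA·TX)
  ∠ATX = 61.98°

Step 16: From VA = 14, VP = 10.72, AP = 14, by the inverse law of cosines:
  cos(∠AVP) = (VA² + VP² - AP²) / (2·VA·VP)
  ∠AVP = 67.5°

Step 17: From RA = 2.33, RT = 12, AT = 13, by the inverse law of cosines:
  cos(∠ART) = (RA² + RT² - AT²) / (2·RA·RT)
  ∠ART = 110.31°

Step 18: From ZP = 21.28, ZX = 13, PX = 9, by the inverse law of cosines:
  cos(∠PZX) = (ZP² + ZX² - PX²) / (2·ZP·ZX)
  ∠PZX = 12.21°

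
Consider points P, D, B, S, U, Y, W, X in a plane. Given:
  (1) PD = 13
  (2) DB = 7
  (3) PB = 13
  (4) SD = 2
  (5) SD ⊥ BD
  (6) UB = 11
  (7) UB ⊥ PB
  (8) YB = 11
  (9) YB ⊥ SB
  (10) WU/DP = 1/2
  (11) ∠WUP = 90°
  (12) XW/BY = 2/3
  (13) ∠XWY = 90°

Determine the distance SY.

Step 1: By the law of cosines on triangle BDS: BS² = 7² + 2² − 2·7·2·cos(90°) = 53, so BS = √53.
Step 2: By the law of cosines on triangle SBY: SY² = √53² + 11² − 2·√53·11·cos(90°) = 174, so SY = √174.

Therefore, the length of SY = √174.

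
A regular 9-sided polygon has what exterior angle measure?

Each exterior angle of a regular n-gon is 360 / n.
For n = 9: 360 / 9 = 40 degrees.

40 degrees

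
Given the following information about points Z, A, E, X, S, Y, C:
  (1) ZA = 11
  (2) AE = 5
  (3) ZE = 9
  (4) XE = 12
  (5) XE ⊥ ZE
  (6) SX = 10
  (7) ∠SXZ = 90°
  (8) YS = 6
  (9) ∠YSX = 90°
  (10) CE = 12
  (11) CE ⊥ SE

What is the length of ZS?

Step 1: By the law of cosines on triangle ZEX: ZX² = 9² + 12² − 2·9·12·cos(90°) = 225, so ZX = 15.
Step 2: By the law of cosines on triangle ZXS: ZS² = 15² + 10² − 2·15·10·cos(90°) = 325, so ZS = 5·√13.

Therefore, the length of ZS = 5·√13.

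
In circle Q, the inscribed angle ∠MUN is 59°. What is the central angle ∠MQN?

By the inscribed angle theorem, the central angle is twice the inscribed angle.
Central angle = 2 × 59° = 118°

118°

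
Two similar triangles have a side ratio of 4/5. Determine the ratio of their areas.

Area scales with the square of linear dimensions. If every length is multiplied by 4/5, then the area is multiplied by (4/5)^2 = 16/25.
The area ratio is 16:25.

16:25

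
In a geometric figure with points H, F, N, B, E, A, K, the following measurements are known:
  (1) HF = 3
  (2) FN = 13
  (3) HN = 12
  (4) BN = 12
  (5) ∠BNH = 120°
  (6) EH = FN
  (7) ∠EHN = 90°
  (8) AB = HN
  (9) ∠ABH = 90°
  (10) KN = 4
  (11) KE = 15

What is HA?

From the given relations: AB = HN = 12.
Step 1: By the law of cosines on triangle BNH: BH² = 12² + 12² − 2·12·12·cos(120°) = 432, so BH = 12·√3.
Step 2: By the law of cosines on triangle HBA: HA² = (12·√3)² + 12² − 2·12·√3·12·cos(90°) = 576, so HA = 24.

Therefore, the length of HA = 24.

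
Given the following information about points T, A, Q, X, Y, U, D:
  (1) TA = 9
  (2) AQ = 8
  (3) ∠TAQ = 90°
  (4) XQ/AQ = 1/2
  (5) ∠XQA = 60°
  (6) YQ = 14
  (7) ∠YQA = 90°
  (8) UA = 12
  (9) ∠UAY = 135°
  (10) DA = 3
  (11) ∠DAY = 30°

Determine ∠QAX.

From the given relations: XQ = 1/2·AQ = 1/2·8 = 4.
Step 1: By the law of cosines on triangle AQX: AX² = 8² + 4² − 2·8·4·cos(60°) = 48, so AX = 4·√3.
Step 2: By the inverse law of cosines on triangle QAX: cos(∠QAX) = (8² + (4·√3)² − 4²) / (2·8·4·√3) = 96/110.85 = 0.866, so ∠QAX = 30°.

Therefore, the measure of angle ∠QAX = 30°.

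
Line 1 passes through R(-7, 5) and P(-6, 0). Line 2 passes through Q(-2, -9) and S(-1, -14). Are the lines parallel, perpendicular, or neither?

Slope of line 1: m1 = (0 - 5)/(-6 - -7) = -5/1 = -5
Slope of line 2: m2 = (-14 - -9)/(-1 - -2) = -5/1 = -5
Since m1 = m2 = -5, the lines are parallel.

Parallel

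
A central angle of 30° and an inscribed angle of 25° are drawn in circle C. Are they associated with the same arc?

By the inscribed angle theorem, the inscribed angle for a central angle of 30° should be 30° / 2 = 15°.
The given inscribed angle is 25°, which does not equal 15°.
Therefore, no, they do not correspond to the same arc.

No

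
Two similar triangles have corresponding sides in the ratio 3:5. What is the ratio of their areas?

Area scales with the square of linear dimensions. If every length is multiplied by 3/5, then the area is multiplied by (3/5)^2 = 9/25.
The area ratio is 9:25.

9:25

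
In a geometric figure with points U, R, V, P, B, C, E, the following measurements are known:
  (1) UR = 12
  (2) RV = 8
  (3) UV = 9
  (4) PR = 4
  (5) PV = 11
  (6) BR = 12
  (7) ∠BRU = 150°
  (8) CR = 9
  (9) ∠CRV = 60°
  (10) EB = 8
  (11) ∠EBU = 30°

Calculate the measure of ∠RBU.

Step 1: By the law of cosines on triangle BRU: BU² = 12² + 12² − 2·12·12·cos(150°) = 537.42, so BU ≈ 23.18.
Step 2: By the inverse law of cosines on triangle RBU: cos(∠RBU) = (12² + 23.18² − 12²) / (2·12·23.18) = 537.42/556.37 = 0.9659, so ∠RBU = 15°.

Therefore, the measure of angle ∠RBU = 15°.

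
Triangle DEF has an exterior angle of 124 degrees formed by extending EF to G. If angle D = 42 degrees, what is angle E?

By the exterior angle theorem: exterior angle = sum of remote interior angles.
124 = 42 + angle E
angle E = 124 - 42 = 82 degrees

82 degrees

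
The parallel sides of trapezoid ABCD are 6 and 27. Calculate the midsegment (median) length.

The midsegment (median) of a trapezoid connects the midpoints of the non-parallel sides.
Its length is the average of the two bases: (6 + 27) / 2 = 33/2.

33/2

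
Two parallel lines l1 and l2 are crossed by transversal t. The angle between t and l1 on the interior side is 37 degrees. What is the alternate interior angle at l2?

Alternate interior angles lie on opposite sides of the transversal, between the parallel lines.
By the alternate interior angle theorem, they are equal: 37 degrees.

37 degrees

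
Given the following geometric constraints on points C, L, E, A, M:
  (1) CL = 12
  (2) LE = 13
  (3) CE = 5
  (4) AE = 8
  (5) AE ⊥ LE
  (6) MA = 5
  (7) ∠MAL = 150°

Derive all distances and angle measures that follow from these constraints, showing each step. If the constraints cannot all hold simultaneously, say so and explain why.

The constraints are consistent.

Step 1: From LE = 13, EA = 8, and ∠LEA = 90°, by the law of cosines:
  LA² = LE² + EA² - 2·LE·EA·cos(90°) = 169 + 64 - 0 = 233
  LA ≈ 15.26

Step 2: From CE = 5, CL = 12, EL = 13, by the inverse law of cosines:
  cos(∠ECL) = (CE² + CL² - EL²) / (2·CE·CL)
  ∠ECL = 90°

Step 3: From LC = 12, LE = 13, CE = 5, by the inverse law of cosines:
  cos(∠CLE) = (LC² + LE² - CE²) / (2·LC·LE)
  ∠CLE = 22.62°

Step 4: From EC = 5, EL = 13, CL = 12, by the inverse law of cosines:
  cos(∠CEL) = (EC² + EL² - CL²) / (2·EC·EL)
  ∠CEL = 67.38°

Step 5: From LA = 15.26, AM = 5, and ∠LAM = 150°, by the law of cosines:
  LM² = LA² + AM² - 2·LA·AM·cos(150°) = 233 + 25 + 132.2 = 390.2
  LM ≈ 19.75

Step 6: From LA = 15.26, LE = 13, AE = 8, by the inverse law of cosines:
  cos(∠ALE) = (LA² + LE² - AE²) / (2·LA·LE)
  ∠ALE = 31.61°

Step 7: From AE = 8, AL = 15.26, EL = 13, by the inverse law of cosines:
  cos(∠EAL) = (AE² + AL² - EL²) / (2·AE·AL)
  ∠EAL = 58.39°

Step 8: From LA = 15.26, LM = 19.75, AM = 5, by the inverse law of cosines:
  cos(∠ALM) = (LA² + LM² - AM²) / (2·LA·LM)
  ∠ALM = 7.27°

Step 9: From MA = 5, ML = 19.75, AL = 15.26, by the inverse law of cosines:
  cos(∠AML) = (MA² + ML² - AL²) / (2·MA·ML)
  ∠AML = 22.73°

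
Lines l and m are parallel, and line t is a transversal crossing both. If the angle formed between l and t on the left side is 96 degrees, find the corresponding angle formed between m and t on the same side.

Corresponding angles formed by parallel lines and a transversal are equal.
The given angle is 96 degrees.
The corresponding angle = 96 degrees.

96 degrees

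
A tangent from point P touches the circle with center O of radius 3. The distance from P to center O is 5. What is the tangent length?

Let T be the point of tangency. Then OT ⊥ PT (radius ⊥ tangent).
In right triangle OTP: OP² = OT² + PT²
5² = 3² + PT²
PT² = 16, PT = 4

4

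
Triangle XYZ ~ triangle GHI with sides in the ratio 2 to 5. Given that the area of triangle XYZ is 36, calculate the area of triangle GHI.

For similar figures, the area ratio equals the square of the side ratio.
Side ratio (XYZ to GHI) = 2:5, so area ratio = 2^2:5^2 = 4:25.
If the area of XYZ is 36, then the area of GHI = 36 * (25/4) = 225.

225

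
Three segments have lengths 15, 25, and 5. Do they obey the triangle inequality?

No.
The triangle inequality is violated: 15 + 5 = 20 ≤ 25.
These lengths cannot form a triangle.

No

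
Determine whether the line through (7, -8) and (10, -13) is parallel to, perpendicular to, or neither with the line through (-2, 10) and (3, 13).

Slope of line 1: m1 = (-13 - -8)/(10 - 7) = -5/3 = -5/3
Slope of line 2: m2 = (13 - 10)/(3 - -2) = 3/5 = 3/5
Two lines are perpendicular when the product of their slopes is -1 (negative reciprocals).
m1 * m2 = (-5/3) * (3/5) = -1, confirming perpendicularity.

Perpendicular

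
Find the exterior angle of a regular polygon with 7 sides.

Each exterior angle of a regular n-gon is 360 / n.
For n = 7: 360 / 7 = 360/7 degrees.

360/7 degrees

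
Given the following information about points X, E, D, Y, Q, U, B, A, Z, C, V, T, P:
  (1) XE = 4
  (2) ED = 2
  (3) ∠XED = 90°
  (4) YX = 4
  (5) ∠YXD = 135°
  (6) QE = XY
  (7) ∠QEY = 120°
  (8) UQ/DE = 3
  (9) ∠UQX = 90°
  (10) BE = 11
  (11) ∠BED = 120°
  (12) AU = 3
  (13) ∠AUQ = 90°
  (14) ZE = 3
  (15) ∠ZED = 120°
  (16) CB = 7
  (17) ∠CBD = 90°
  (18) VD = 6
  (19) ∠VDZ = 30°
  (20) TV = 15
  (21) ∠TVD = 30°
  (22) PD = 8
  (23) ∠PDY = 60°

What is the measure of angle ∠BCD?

Step 1: By the law of cosines on triangle BED: BD² = 11² + 2² − 2·11·2·cos(120°) = 147, so BD = 7·√3.
Step 2: By the law of cosines on triangle CBD: CD² = 7² + (7·√3)² − 2·7·7·√3·cos(90°) = 196, so CD = 14.
Step 3: By the inverse law of cosines on triangle BCD: cos(∠BCD) = (7² + 14² − (7·√3)²) / (2·7·14) = 98/196 = 0.5, so ∠BCD = 60°.

Therefore, the measure of angle ∠BCD = 60°.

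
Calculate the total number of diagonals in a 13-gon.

Total line segments between 13 vertices = C(13,2) = 78.
Subtract the 13 sides: 78 - 13 = 65 diagonals.

65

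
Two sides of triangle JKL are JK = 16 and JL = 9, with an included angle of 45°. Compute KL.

By the law of cosines: KL^2 = JK^2 + JL^2 - 2*JK*JL*cos(J)
KL^2 = 16^2 + 9^2 - 2*16*9*cos(45°)
KL^2 = 256 + 81 - 288*(sqrt(2)/2)
KL^2 = 337 - 144*sqrt(2)
KL = sqrt(337 - 144*sqrt(2))

sqrt(337 - 144*sqrt(2))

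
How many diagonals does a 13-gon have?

The number of diagonals in an n-gon is n(n - 3)/2.
For n = 13: 13(13 - 3)/2 = 13 × 10 / 2 = 65.

65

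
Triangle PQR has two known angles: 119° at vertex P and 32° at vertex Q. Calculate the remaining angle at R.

Let angle R = x. Then 119 + 32 + x = 180.
x = 180 - 151 = 29 degrees.

29 degrees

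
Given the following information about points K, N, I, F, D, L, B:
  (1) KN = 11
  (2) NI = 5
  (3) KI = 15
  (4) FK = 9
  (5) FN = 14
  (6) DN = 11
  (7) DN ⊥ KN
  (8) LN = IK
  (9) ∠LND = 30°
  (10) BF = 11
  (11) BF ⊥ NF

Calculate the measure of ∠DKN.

Step 1: By the law of cosines on triangle KND: KD² = 11² + 11² − 2·11·11·cos(90°) = 242, so KD = 11·√2.
Step 2: By the inverse law of cosines on triangle DKN: cos(∠DKN) = ((11·√2)² + 11² − 11²) / (2·11·√2·11) = 242/342.24 = 0.7071, so ∠DKN = 45°.

Therefore, the measure of angle ∠DKN = 45°.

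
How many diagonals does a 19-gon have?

Total line segments between 19 vertices = C(19,2) = 171.
Subtract the 19 sides: 171 - 19 = 152 diagonals.

152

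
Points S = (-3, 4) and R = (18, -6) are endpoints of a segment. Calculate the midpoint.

The midpoint is the point halfway along the segment.
Move half the horizontal distance: -3 + (18 - -3)/2 = -3 + 21/2 = 15/2
Move half the vertical distance: 4 + (-6 - 4)/2 = 4 + -10/2 = -1
Midpoint = (15/2, -1)

(15/2, -1)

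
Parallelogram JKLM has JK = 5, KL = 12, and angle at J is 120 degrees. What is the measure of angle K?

Opposite sides of a parallelogram are parallel, so consecutive angles form co-interior angles on a transversal.
Co-interior angles sum to 180°, giving angle K = 180 - 120 = 60 degrees.

60 degrees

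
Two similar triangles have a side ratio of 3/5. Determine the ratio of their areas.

The ratio of areas of similar triangles equals the square of the side ratio.
Side ratio = 3:5
Area ratio = (3/5)^2 = 9/25 = 9:25

9:25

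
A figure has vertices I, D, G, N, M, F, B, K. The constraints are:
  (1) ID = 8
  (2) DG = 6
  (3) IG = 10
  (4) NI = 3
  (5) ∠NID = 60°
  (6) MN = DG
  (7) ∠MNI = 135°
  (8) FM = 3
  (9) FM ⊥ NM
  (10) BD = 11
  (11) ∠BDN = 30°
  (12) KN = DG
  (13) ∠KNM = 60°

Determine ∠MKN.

From the given relations: KN = DG = 6; MN = DG = 6.
Step 1: By the law of cosines on triangle KNM: KM² = 6² + 6² − 2·6·6·cos(60°) = 36, so KM = 6.
Step 2: By the inverse law of cosines on triangle MKN: cos(∠MKN) = (6² + 6² − 6²) / (2·6·6) = 36/72 = 0.5, so ∠MKN = 60°.

Therefore, the measure of angle ∠MKN = 60°.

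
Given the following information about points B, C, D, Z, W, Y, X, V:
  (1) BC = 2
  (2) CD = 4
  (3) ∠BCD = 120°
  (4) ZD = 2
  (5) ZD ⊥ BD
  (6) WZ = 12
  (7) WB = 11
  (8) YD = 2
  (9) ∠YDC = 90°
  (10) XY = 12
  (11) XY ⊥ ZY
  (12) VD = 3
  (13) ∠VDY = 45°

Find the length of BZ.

Step 1: By the law of cosines on triangle BCD: BD² = 2² + 4² − 2·2·4·cos(120°) = 28, so BD = 2·√7.
Step 2: By the law of cosines on triangle BDZ: BZ² = (2·√7)² + 2² − 2·2·√7·2·cos(90°) = 32, so BZ = 4·√2.

Therefore, the length of BZ = 4·√2.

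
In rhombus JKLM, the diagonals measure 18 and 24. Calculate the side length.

The diagonals of a rhombus bisect each other at right angles.
Half-diagonals: 18/2 = 9 and 24/2 = 12
side = sqrt(9^2 + 12^2)
side = sqrt(81 + 144)
side = sqrt(225) = 15

15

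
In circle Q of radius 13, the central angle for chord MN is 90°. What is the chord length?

Chord = 2(13) sin(45°) = 13*sqrt(2)

13*sqrt(2)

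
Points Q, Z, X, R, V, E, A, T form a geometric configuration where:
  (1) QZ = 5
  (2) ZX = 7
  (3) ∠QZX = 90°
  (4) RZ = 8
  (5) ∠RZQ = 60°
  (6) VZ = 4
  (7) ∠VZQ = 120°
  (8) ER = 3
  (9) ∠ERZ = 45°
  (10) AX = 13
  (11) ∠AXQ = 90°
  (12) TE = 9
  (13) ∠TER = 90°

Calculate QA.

Step 1: By the law of cosines on triangle XZQ: XQ² = 7² + 5² − 2·7·5·cos(90°) = 74, so XQ = √74.
Step 2: By the law of cosines on triangle QXA: QA² = √74² + 13² − 2·√74·13·cos(90°) = 243, so QA = 9·√3.

Therefore, the length of QA = 9·√3.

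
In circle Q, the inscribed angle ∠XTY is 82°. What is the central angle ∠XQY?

By the inscribed angle theorem, the central angle is twice the inscribed angle.
Central angle = 2 × 82° = 164°

164°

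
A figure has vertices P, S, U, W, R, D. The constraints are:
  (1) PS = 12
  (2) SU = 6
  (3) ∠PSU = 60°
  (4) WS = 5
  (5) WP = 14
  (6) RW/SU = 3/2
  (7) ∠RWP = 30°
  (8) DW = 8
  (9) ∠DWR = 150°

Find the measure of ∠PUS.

Step 1: By the law of cosines on triangle USP: UP² = 6² + 12² − 2·6·12·cos(60°) = 108, so UP = 6·√3.
Step 2: By the inverse law of cosines on triangle PUS: cos(∠PUS) = ((6·√3)² + 6² − 12²) / (2·6·√3·6) = 0/124.71 = 0, so ∠PUS = 90°.

Therefore, the measure of angle ∠PUS = 90°.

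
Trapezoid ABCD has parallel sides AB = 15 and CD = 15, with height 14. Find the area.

Area of a trapezoid = (base1 + base2) * height / 2
Area = (15 + 15) * 14 / 2
Area = 30 * 14 / 2
Area = 420 / 2
Area = 210

210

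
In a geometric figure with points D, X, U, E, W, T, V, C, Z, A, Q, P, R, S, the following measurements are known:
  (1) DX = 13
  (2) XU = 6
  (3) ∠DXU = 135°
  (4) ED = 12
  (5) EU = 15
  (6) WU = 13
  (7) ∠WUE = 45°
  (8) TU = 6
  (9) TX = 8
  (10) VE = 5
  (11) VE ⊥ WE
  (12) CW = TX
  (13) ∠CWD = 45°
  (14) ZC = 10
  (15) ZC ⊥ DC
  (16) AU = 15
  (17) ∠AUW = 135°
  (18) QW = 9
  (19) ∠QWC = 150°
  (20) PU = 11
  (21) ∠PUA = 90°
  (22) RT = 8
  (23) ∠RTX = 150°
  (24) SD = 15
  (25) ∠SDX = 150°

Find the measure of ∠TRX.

Step 1: By the law of cosines on triangle RTX: RX² = 8² + 8² − 2·8·8·cos(150°) = 238.85, so RX ≈ 15.45.
Step 2: By the inverse law of cosines on triangle TRX: cos(∠TRX) = (8² + 15.45² − 8²) / (2·8·15.45) = 238.85/247.28 = 0.9659, so ∠TRX = 15°.

Therefore, the measure of angle ∠TRX = 15°.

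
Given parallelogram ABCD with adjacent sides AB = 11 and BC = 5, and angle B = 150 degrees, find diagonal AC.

The diagonal of a parallelogram can be found by treating two adjacent sides and the diagonal as a triangle.
Applying the law of cosines with sides 11, 5 and included angle 150°:
d^2 = 121 + 25 - 110*cos(150°) = 55*sqrt(3) + 146
d = sqrt(55*sqrt(3) + 146)

sqrt(55*sqrt(3) + 146)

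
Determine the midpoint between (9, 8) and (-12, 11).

The midpoint is the point halfway along the segment.
Move half the horizontal distance: 9 + (-12 - 9)/2 = 9 + -21/2 = -3/2
Move half the vertical distance: 8 + (11 - 8)/2 = 8 + 3/2 = 19/2
Midpoint = (-3/2, 19/2)

(-3/2, 19/2)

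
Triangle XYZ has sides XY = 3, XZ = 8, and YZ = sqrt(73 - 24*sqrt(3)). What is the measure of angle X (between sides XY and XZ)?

By the inverse law of cosines: cos(X) = (XY² + XZ² - YZ²) / (2 × XY × XZ)
cos(X) = (3² + 8² - (sqrt(73 - 24*sqrt(3)))²) / (2 × 3 × 8)
cos(X) = (9 + 64 - (73 - 24*sqrt(3))) / 48
cos(X) = sqrt(3)/2
X = arccos(sqrt(3)/2) = 30°

30°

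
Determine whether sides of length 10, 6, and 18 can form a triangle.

No.
The triangle inequality is violated: 10 + 6 = 16 ≤ 18.
These lengths cannot form a triangle.

No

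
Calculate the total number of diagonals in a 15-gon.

Each of the 15 vertices connects to 12 non-adjacent vertices via diagonals.
Total connections = 15 × 12 = 180, but each diagonal is counted twice.
Number of diagonals = 180 / 2 = 90.

90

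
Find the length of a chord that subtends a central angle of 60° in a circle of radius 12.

Chord length = 2r sin(θ/2)
= 2 × 12 × sin(60°/2)
= 2 × 12 × sin(30°)
= 12

12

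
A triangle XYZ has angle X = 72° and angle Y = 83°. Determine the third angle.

Let angle Z = x. Then 72 + 83 + x = 180.
x = 180 - 155 = 25 degrees.

25 degrees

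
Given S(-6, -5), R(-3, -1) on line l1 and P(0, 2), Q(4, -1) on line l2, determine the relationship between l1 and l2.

Slope of line 1: m1 = (-1 - -5)/(-3 - -6) = 4/3 = 4/3
Slope of line 2: m2 = (-1 - 2)/(4 - 0) = -3/4 = -3/4
m1 * m2 = (4/3) * (-3/4) = -1 = -1, so the lines are perpendicular.

Perpendicular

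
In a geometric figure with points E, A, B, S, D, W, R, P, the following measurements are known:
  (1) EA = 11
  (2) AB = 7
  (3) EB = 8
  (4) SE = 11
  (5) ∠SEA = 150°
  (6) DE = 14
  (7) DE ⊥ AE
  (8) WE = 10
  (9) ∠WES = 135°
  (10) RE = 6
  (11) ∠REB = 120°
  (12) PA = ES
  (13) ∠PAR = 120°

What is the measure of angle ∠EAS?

Step 1: By the law of cosines on triangle AES: AS² = 11² + 11² − 2·11·11·cos(150°) = 451.58, so AS ≈ 21.25.
Step 2: By the inverse law of cosines on triangle EAS: cos(∠EAS) = (11² + 21.25² − 11²) / (2·11·21.25) = 451.58/467.51 = 0.9659, so ∠EAS = 15°.

Therefore, the measure of angle ∠EAS = 15°.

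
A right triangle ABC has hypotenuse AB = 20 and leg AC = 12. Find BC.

BC = sqrt(20^2 - 12^2) = sqrt(256) = 16

16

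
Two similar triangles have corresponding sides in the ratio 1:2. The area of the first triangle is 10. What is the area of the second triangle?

The ratio of areas of similar triangles = (side ratio)^2.
Side ratio = 1:2, so area ratio = 1:4.
Area of the second triangle / Area of the first triangle = 4/1
Area of the second triangle = 10 * 4/1 = 40

40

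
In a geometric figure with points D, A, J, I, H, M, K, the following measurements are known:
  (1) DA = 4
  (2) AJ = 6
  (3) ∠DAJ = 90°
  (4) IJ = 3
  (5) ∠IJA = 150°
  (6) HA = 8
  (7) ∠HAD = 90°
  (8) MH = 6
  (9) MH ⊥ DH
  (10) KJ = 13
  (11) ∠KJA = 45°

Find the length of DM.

Step 1: By the law of cosines on triangle DAH: DH² = 4² + 8² − 2·4·8·cos(90°) = 80, so DH = 4·√5.
Step 2: By the law of cosines on triangle DHM: DM² = (4·√5)² + 6² − 2·4·√5·6·cos(90°) = 116, so DM = 2·√29.

Therefore, the length of DM = 2·√29.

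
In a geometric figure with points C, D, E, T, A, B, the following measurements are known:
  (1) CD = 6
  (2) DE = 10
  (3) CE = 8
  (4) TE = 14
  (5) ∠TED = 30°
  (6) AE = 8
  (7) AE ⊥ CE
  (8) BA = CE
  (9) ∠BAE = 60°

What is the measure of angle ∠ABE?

From the given relations: BA = CE = 8.
Step 1: By the law of cosines on triangle BAE: BE² = 8² + 8² − 2·8·8·cos(60°) = 64, so BE = 8.
Step 2: By the inverse law of cosines on triangle ABE: cos(∠ABE) = (8² + 8² − 8²) / (2·8·8) = 64/128 = 0.5, so ∠ABE = 60°.

Therefore, the measure of angle ∠ABE = 60°.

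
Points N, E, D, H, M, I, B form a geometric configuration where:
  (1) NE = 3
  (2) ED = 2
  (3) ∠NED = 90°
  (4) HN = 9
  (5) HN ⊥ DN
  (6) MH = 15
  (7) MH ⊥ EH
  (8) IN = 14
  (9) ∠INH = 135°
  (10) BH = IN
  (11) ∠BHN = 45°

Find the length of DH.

Step 1: By the law of cosines on triangle DEN: DN² = 2² + 3² − 2·2·3·cos(90°) = 13, so DN = √13.
Step 2: By the law of cosines on triangle DNH: DH² = √13² + 9² − 2·√13·9·cos(90°) = 94, so DH = √94.

Therefore, the length of DH = √94.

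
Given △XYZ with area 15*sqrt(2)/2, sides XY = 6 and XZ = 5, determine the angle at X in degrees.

sin(C) = 2 * 15*sqrt(2)/2 / (6 * 5) = sqrt(2)/2, so C = arcsin(sqrt(2)/2) = 45°.
Since sin(180° - C) = sin(C), the obtuse angle 135° gives the same area, so C = 45° or C = 135°.

45° or 135°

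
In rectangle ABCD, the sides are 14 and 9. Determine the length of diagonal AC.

A rectangle's diagonal splits it into two right triangles, with the diagonal as the hypotenuse.
By the Pythagorean theorem, d^2 = 14^2 + 9^2 = 277.
Therefore d = sqrt(277).

sqrt(277)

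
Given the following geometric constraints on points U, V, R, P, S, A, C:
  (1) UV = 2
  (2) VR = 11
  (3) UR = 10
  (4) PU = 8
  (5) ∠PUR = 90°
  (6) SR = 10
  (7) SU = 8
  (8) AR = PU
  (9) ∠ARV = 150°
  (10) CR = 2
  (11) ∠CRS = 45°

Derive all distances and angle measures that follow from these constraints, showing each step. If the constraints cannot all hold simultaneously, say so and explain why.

The constraints are consistent.

From the given relations:
  AR = PU = 8

Step 1: From VR = 11, RA = 8, and ∠VRA = 150°, by the law of cosines:
  VA² = VR² + RA² - 2·VR·RA·cos(150°) = 121 + 64 + 152.4 = 337.4
  VA ≈ 18.37

Step 2: From RU = 10, UP = 8, and ∠RUP = 90°, by the law of cosines:
  RP² = RU² + UP² - 2·RU·UP·cos(90°) = 100 + 64 - 0 = 164
  RP = 2·√41

Step 3: From SR = 10, RC = 2, and ∠SRC = 45°, by the law of cosines:
  SC² = SR² + RC² - 2·SR·RC·cos(45°) = 100 + 4 - 28.28 = 75.72
  SC ≈ 8.7

Step 4: From UR = 10, US = 8, RS = 10, by the inverse law of cosines:
  cos(∠RUS) = (UR² + US² - RS²) / (2·UR·US)
  ∠RUS = 66.42°

Step 5: From UR = 10, UV = 2, RV = 11, by the inverse law of cosines:
  cos(∠RUV) = (UR² + UV² - RV²) / (2·UR·UV)
  ∠RUV = 115.15°

Step 6: From VR = 11, VU = 2, RU = 10, by the inverse law of cosines:
  cos(∠RVU) = (VR² + VU² - RU²) / (2·VR·VU)
  ∠RVU = 55.38°

Step 7: From RS = 10, RU = 10, SU = 8, by the inverse law of cosines:
  cos(∠SRU) = (RS² + RU² - SU²) / (2·RS·RU)
  ∠SRU = 47.16°

Step 8: From RU = 10, RV = 11, UV = 2, by the inverse law of cosines:
  cos(∠URV) = (RU² + RV² - UV²) / (2·RU·RV)
  ∠URV = 9.47°

Step 9: From SR = 10, SU = 8, RU = 10, by the inverse law of cosines:
  cos(∠RSU) = (SR² + SU² - RU²) / (2·SR·SU)
  ∠RSU = 66.42°

Step 10: From VA = 18.37, VR = 11, AR = 8, by the inverse law of cosines:
  cos(∠AVR) = (VA² + VR² - AR²) / (2·VA·VR)
  ∠AVR = 12.58°

Step 11: From RP = 2·√41, RU = 10, PU = 8, by the inverse law of cosines:
  cos(∠PRU) = (RP² + RU² - PU²) / (2·RP·RU)
  ∠PRU = 38.66°

Step 12: From PR = 2·√41, PU = 8, RU = 10, by the inverse law of cosines:
  cos(∠RPU) = (PR² + PU² - RU²) / (2·PR·PU)
  ∠RPU = 51.34°

Step 13: From SC = 8.7, SR = 10, CR = 2, by the inverse law of cosines:
  cos(∠CSR) = (SC² + SR² - CR²) / (2·SC·SR)
  ∠CSR = 9.35°

Step 14: From AR = 8, AV = 18.37, RV = 11, by the inverse law of cosines:
  cos(∠RAV) = (AR² + AV² - RV²) / (2·AR·AV)
  ∠RAV = 17.42°

Step 15: From CR = 2, CS = 8.7, RS = 10, by the inverse law of cosines:
  cos(∠RCS) = (CR² + CS² - RS²) / (2·CR·CS)
  ∠RCS = 125.65°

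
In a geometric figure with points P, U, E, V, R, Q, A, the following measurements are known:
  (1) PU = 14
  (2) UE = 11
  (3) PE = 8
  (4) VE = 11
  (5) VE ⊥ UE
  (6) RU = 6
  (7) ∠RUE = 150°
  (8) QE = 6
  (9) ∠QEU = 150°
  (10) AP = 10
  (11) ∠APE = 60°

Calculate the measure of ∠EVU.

Step 1: By the law of cosines on triangle VEU: VU² = 11² + 11² − 2·11·11·cos(90°) = 242, so VU = 11·√2.
Step 2: By the inverse law of cosines on triangle EVU: cos(∠EVU) = (11² + (11·√2)² − 11²) / (2·11·11·√2) = 242/342.24 = 0.7071, so ∠EVU = 45°.

Therefore, the measure of angle ∠EVU = 45°.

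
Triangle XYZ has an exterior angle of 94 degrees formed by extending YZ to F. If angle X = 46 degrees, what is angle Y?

By the exterior angle theorem: exterior angle = sum of remote interior angles.
94 = 46 + angle Y
angle Y = 94 - 46 = 48 degrees

48 degrees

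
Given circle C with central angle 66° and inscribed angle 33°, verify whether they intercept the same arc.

By the inscribed angle theorem, if both angles subtend the same arc, the inscribed angle must be half the central angle.
Half of 66° = 33°, which equals the given inscribed angle of 33°.
Therefore, yes, they correspond to the same arc.

Yes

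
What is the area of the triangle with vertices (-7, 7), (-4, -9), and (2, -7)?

The Shoelace formula computes the area from vertex coordinates by summing cross products.
For vertices (-7,7), (-4,-9), (2,-7):
Signed sum = -7*-9 - -4*7 + -4*-7 - 2*-9 + 2*7 - -7*-7
= 91 + 46 + -35 = 102
Area = (1/2)|102| = 51.

51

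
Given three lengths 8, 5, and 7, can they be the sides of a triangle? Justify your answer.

Check all three triangle inequalities:
8 + 5 = 13 > 7 ✓
8 + 7 = 15 > 5 ✓
5 + 7 = 12 > 8 ✓
All conditions hold, so these sides form a valid triangle.

Yes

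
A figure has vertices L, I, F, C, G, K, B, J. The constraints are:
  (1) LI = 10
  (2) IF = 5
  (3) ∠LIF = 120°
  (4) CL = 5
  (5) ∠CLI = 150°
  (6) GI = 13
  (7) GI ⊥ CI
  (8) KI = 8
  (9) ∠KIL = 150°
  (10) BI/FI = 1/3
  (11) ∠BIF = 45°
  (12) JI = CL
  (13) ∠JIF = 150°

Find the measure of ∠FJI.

From the given relations: JI = CL = 5.
Step 1: By the law of cosines on triangle JIF: JF² = 5² + 5² − 2·5·5·cos(150°) = 93.3, so JF ≈ 9.66.
Step 2: By the inverse law of cosines on triangle FJI: cos(∠FJI) = (9.66² + 5² − 5²) / (2·9.66·5) = 93.3/96.59 = 0.9659, so ∠FJI = 15°.

Therefore, the measure of angle ∠FJI = 15°.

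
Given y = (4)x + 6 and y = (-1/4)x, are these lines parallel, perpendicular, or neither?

Slope of line 1: m1 = 4
Slope of line 2: m2 = -1/4
m1 * m2 = -1, so perpendicular.

Perpendicular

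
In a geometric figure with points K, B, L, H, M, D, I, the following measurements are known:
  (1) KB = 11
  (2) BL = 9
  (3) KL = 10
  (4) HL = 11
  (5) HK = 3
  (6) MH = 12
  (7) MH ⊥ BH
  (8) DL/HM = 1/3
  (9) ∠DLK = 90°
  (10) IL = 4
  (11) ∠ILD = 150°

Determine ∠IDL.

From the given relations: DL = 1/3·HM = 1/3·12 = 4.
Step 1: By the law of cosines on triangle DLI: DI² = 4² + 4² − 2·4·4·cos(150°) = 59.71, so DI ≈ 7.73.
Step 2: By the inverse law of cosines on triangle IDL: cos(∠IDL) = (7.73² + 4² − 4²) / (2·7.73·4) = 59.71/61.82 = 0.9659, so ∠IDL = 15°.

Therefore, the measure of angle ∠IDL = 15°.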